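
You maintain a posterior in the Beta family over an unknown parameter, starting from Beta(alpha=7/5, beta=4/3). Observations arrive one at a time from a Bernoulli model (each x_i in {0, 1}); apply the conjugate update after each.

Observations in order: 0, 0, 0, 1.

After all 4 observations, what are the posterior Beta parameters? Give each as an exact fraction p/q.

obs 1: x=0 → posterior Beta(7/5, 7/3)
obs 2: x=0 → posterior Beta(7/5, 10/3)
obs 3: x=0 → posterior Beta(7/5, 13/3)
obs 4: x=1 → posterior Beta(12/5, 13/3)

alpha=12/5, beta=13/3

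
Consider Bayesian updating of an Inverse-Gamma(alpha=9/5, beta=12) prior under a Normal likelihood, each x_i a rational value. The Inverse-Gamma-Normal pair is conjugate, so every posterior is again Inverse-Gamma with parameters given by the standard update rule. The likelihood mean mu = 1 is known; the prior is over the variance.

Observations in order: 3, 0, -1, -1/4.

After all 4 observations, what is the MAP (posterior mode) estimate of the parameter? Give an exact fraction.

2765/768

obs 1: x=3 → posterior Inverse-Gamma(23/10, 14)
obs 2: x=0 → posterior Inverse-Gamma(14/5, 29/2)
obs 3: x=-1 → posterior Inverse-Gamma(33/10, 33/2)
obs 4: x=-1/4 → posterior Inverse-Gamma(19/5, 553/32)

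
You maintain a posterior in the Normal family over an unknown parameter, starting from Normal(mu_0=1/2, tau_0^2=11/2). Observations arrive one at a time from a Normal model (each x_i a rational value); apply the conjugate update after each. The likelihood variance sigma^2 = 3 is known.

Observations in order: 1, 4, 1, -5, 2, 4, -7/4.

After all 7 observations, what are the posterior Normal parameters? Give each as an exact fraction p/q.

obs 1: x=1 → posterior Normal(14/17, 33/17)
obs 2: x=4 → posterior Normal(29/14, 33/28)
obs 3: x=1 → posterior Normal(23/13, 11/13)
obs 4: x=-5 → posterior Normal(7/25, 33/50)
obs 5: x=2 → posterior Normal(36/61, 33/61)
obs 6: x=4 → posterior Normal(10/9, 11/24)
obs 7: x=-7/4 → posterior Normal(243/332, 33/83)

mu_0=243/332, tau_0^2=33/83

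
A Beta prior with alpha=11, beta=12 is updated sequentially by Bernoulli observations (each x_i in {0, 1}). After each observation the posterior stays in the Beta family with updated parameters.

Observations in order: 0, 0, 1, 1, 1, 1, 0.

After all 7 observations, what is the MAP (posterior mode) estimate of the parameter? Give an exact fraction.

obs 1: x=0 → posterior Beta(11, 13)
obs 2: x=0 → posterior Beta(11, 14)
obs 3: x=1 → posterior Beta(12, 14)
obs 4: x=1 → posterior Beta(13, 14)
obs 5: x=1 → posterior Beta(14, 14)
obs 6: x=1 → posterior Beta(15, 14)
obs 7: x=0 → posterior Beta(15, 15)

1/2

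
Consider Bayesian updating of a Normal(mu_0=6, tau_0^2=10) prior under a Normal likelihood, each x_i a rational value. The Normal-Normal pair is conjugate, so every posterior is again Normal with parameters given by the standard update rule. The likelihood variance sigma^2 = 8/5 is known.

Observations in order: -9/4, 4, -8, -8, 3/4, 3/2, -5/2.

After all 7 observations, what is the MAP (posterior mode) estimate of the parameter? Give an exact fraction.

obs 1: x=-9/4 → posterior Normal(-129/116, 40/29)
obs 2: x=4 → posterior Normal(271/216, 20/27)
obs 3: x=-8 → posterior Normal(-529/316, 40/79)
obs 4: x=-8 → posterior Normal(-1329/416, 5/13)
obs 5: x=3/4 → posterior Normal(-209/86, 40/129)
obs 6: x=3/2 → posterior Normal(-138/77, 20/77)
obs 7: x=-5/2 → posterior Normal(-677/358, 40/179)

-677/358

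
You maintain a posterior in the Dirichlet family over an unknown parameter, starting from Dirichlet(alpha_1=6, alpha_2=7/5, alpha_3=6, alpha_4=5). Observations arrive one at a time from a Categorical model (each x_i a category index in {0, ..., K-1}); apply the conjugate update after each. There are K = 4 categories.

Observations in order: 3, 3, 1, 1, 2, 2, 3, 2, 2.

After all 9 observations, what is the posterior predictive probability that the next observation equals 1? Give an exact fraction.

obs 1: x=3 → posterior Dirichlet(6, 7/5, 6, 6)
obs 2: x=3 → posterior Dirichlet(6, 7/5, 6, 7)
obs 3: x=1 → posterior Dirichlet(6, 12/5, 6, 7)
obs 4: x=1 → posterior Dirichlet(6, 17/5, 6, 7)
obs 5: x=2 → posterior Dirichlet(6, 17/5, 7, 7)
obs 6: x=2 → posterior Dirichlet(6, 17/5, 8, 7)
obs 7: x=3 → posterior Dirichlet(6, 17/5, 8, 8)
obs 8: x=2 → posterior Dirichlet(6, 17/5, 9, 8)
obs 9: x=2 → posterior Dirichlet(6, 17/5, 10, 8)

17/137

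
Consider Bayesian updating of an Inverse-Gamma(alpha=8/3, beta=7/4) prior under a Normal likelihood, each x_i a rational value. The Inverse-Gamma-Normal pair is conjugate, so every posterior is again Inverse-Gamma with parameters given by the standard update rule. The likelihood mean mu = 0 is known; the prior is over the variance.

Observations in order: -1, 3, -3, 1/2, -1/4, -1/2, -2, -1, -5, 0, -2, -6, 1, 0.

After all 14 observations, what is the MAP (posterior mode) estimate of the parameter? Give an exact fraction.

4515/1024

obs 1: x=-1 → posterior Inverse-Gamma(19/6, 9/4)
obs 2: x=3 → posterior Inverse-Gamma(11/3, 27/4)
obs 3: x=-3 → posterior Inverse-Gamma(25/6, 45/4)
obs 4: x=1/2 → posterior Inverse-Gamma(14/3, 91/8)
obs 5: x=-1/4 → posterior Inverse-Gamma(31/6, 365/32)
obs 6: x=-1/2 → posterior Inverse-Gamma(17/3, 369/32)
obs 7: x=-2 → posterior Inverse-Gamma(37/6, 433/32)
obs 8: x=-1 → posterior Inverse-Gamma(20/3, 449/32)
obs 9: x=-5 → posterior Inverse-Gamma(43/6, 849/32)
obs 10: x=0 → posterior Inverse-Gamma(23/3, 849/32)
obs 11: x=-2 → posterior Inverse-Gamma(49/6, 913/32)
obs 12: x=-6 → posterior Inverse-Gamma(26/3, 1489/32)
obs 13: x=1 → posterior Inverse-Gamma(55/6, 1505/32)
obs 14: x=0 → posterior Inverse-Gamma(29/3, 1505/32)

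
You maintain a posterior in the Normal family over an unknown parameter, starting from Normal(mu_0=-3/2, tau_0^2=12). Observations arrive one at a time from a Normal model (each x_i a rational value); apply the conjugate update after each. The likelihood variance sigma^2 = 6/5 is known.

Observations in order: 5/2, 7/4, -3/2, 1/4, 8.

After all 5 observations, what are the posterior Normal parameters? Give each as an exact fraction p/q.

obs 1: x=5/2 → posterior Normal(47/22, 12/11)
obs 2: x=7/4 → posterior Normal(41/21, 4/7)
obs 3: x=-3/2 → posterior Normal(26/31, 12/31)
obs 4: x=1/4 → posterior Normal(57/82, 12/41)
obs 5: x=8 → posterior Normal(217/102, 4/17)

mu_0=217/102, tau_0^2=4/17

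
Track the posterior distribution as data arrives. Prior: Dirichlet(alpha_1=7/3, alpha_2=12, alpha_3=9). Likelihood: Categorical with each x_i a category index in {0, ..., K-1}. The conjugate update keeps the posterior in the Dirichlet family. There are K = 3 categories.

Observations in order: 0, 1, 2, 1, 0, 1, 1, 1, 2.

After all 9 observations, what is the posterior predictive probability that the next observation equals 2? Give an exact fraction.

33/97

obs 1: x=0 → posterior Dirichlet(10/3, 12, 9)
obs 2: x=1 → posterior Dirichlet(10/3, 13, 9)
obs 3: x=2 → posterior Dirichlet(10/3, 13, 10)
obs 4: x=1 → posterior Dirichlet(10/3, 14, 10)
obs 5: x=0 → posterior Dirichlet(13/3, 14, 10)
obs 6: x=1 → posterior Dirichlet(13/3, 15, 10)
obs 7: x=1 → posterior Dirichlet(13/3, 16, 10)
obs 8: x=1 → posterior Dirichlet(13/3, 17, 10)
obs 9: x=2 → posterior Dirichlet(13/3, 17, 11)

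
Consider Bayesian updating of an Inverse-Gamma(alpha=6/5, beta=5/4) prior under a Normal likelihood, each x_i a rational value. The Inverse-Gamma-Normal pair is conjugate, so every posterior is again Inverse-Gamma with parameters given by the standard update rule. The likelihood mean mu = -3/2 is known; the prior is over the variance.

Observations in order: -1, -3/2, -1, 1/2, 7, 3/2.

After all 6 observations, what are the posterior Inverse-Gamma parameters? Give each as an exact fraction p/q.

obs 1: x=-1 → posterior Inverse-Gamma(17/10, 11/8)
obs 2: x=-3/2 → posterior Inverse-Gamma(11/5, 11/8)
obs 3: x=-1 → posterior Inverse-Gamma(27/10, 3/2)
obs 4: x=1/2 → posterior Inverse-Gamma(16/5, 7/2)
obs 5: x=7 → posterior Inverse-Gamma(37/10, 317/8)
obs 6: x=3/2 → posterior Inverse-Gamma(21/5, 353/8)

alpha=21/5, beta=353/8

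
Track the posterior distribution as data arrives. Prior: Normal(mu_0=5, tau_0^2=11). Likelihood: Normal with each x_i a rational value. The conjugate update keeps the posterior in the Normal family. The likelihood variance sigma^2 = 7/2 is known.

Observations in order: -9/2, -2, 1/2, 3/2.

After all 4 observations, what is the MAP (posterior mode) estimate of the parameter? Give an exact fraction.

-64/95

obs 1: x=-9/2 → posterior Normal(-64/29, 77/29)
obs 2: x=-2 → posterior Normal(-36/17, 77/51)
obs 3: x=1/2 → posterior Normal(-97/73, 77/73)
obs 4: x=3/2 → posterior Normal(-64/95, 77/95)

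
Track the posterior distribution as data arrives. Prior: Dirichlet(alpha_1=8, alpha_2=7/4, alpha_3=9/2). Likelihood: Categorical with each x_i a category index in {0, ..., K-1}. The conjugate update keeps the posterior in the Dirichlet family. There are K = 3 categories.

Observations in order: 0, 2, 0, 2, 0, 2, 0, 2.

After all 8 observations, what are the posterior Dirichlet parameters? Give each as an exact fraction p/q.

alpha_1=12, alpha_2=7/4, alpha_3=17/2

obs 1: x=0 → posterior Dirichlet(9, 7/4, 9/2)
obs 2: x=2 → posterior Dirichlet(9, 7/4, 11/2)
obs 3: x=0 → posterior Dirichlet(10, 7/4, 11/2)
obs 4: x=2 → posterior Dirichlet(10, 7/4, 13/2)
obs 5: x=0 → posterior Dirichlet(11, 7/4, 13/2)
obs 6: x=2 → posterior Dirichlet(11, 7/4, 15/2)
obs 7: x=0 → posterior Dirichlet(12, 7/4, 15/2)
obs 8: x=2 → posterior Dirichlet(12, 7/4, 17/2)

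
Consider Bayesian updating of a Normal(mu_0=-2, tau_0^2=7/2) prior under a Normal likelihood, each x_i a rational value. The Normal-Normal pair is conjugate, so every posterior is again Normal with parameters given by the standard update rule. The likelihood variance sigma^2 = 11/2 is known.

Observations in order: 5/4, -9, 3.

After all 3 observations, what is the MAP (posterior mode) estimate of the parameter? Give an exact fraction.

-221/128

obs 1: x=5/4 → posterior Normal(-53/72, 77/36)
obs 2: x=-9 → posterior Normal(-61/20, 77/50)
obs 3: x=3 → posterior Normal(-221/128, 77/64)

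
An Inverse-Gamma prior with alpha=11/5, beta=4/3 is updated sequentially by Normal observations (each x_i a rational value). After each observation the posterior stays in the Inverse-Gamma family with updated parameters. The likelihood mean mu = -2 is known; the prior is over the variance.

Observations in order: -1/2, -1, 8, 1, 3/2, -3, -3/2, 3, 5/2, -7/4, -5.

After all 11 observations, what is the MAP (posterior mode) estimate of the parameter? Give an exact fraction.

obs 1: x=-1/2 → posterior Inverse-Gamma(27/10, 59/24)
obs 2: x=-1 → posterior Inverse-Gamma(16/5, 71/24)
obs 3: x=8 → posterior Inverse-Gamma(37/10, 1271/24)
obs 4: x=1 → posterior Inverse-Gamma(21/5, 1379/24)
obs 5: x=3/2 → posterior Inverse-Gamma(47/10, 763/12)
obs 6: x=-3 → posterior Inverse-Gamma(26/5, 769/12)
obs 7: x=-3/2 → posterior Inverse-Gamma(57/10, 1541/24)
obs 8: x=3 → posterior Inverse-Gamma(31/5, 1841/24)
obs 9: x=5/2 → posterior Inverse-Gamma(67/10, 521/6)
obs 10: x=-7/4 → posterior Inverse-Gamma(36/5, 8339/96)
obs 11: x=-5 → posterior Inverse-Gamma(77/10, 8771/96)

43855/4176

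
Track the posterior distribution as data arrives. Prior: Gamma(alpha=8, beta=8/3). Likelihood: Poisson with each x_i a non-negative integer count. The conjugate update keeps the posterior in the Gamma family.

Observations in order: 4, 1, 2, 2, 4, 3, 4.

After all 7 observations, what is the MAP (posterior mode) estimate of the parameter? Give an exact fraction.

81/29

obs 1: x=4 → posterior Gamma(12, 11/3)
obs 2: x=1 → posterior Gamma(13, 14/3)
obs 3: x=2 → posterior Gamma(15, 17/3)
obs 4: x=2 → posterior Gamma(17, 20/3)
obs 5: x=4 → posterior Gamma(21, 23/3)
obs 6: x=3 → posterior Gamma(24, 26/3)
obs 7: x=4 → posterior Gamma(28, 29/3)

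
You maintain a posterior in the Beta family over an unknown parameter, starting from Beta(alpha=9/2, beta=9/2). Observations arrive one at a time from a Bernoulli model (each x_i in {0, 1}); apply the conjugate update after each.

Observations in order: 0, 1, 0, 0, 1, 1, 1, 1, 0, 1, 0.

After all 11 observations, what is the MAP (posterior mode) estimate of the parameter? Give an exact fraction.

obs 1: x=0 → posterior Beta(9/2, 11/2)
obs 2: x=1 → posterior Beta(11/2, 11/2)
obs 3: x=0 → posterior Beta(11/2, 13/2)
obs 4: x=0 → posterior Beta(11/2, 15/2)
obs 5: x=1 → posterior Beta(13/2, 15/2)
obs 6: x=1 → posterior Beta(15/2, 15/2)
obs 7: x=1 → posterior Beta(17/2, 15/2)
obs 8: x=1 → posterior Beta(19/2, 15/2)
obs 9: x=0 → posterior Beta(19/2, 17/2)
obs 10: x=1 → posterior Beta(21/2, 17/2)
obs 11: x=0 → posterior Beta(21/2, 19/2)

19/36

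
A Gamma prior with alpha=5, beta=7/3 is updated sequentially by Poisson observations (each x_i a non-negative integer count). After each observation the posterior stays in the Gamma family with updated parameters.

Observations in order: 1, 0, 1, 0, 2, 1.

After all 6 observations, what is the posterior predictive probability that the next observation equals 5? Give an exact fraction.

obs 1: x=1 → posterior Gamma(6, 10/3)
obs 2: x=0 → posterior Gamma(6, 13/3)
obs 3: x=1 → posterior Gamma(7, 16/3)
obs 4: x=0 → posterior Gamma(7, 19/3)
obs 5: x=2 → posterior Gamma(9, 22/3)
obs 6: x=1 → posterior Gamma(10, 25/3)

3313922882080078125/364118239659885068288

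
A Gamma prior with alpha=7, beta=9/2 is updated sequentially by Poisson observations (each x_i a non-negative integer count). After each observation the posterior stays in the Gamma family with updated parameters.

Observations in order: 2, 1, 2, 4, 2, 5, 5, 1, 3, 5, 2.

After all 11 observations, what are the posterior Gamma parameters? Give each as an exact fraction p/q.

alpha=39, beta=31/2

obs 1: x=2 → posterior Gamma(9, 11/2)
obs 2: x=1 → posterior Gamma(10, 13/2)
obs 3: x=2 → posterior Gamma(12, 15/2)
obs 4: x=4 → posterior Gamma(16, 17/2)
obs 5: x=2 → posterior Gamma(18, 19/2)
obs 6: x=5 → posterior Gamma(23, 21/2)
obs 7: x=5 → posterior Gamma(28, 23/2)
obs 8: x=1 → posterior Gamma(29, 25/2)
obs 9: x=3 → posterior Gamma(32, 27/2)
obs 10: x=5 → posterior Gamma(37, 29/2)
obs 11: x=2 → posterior Gamma(39, 31/2)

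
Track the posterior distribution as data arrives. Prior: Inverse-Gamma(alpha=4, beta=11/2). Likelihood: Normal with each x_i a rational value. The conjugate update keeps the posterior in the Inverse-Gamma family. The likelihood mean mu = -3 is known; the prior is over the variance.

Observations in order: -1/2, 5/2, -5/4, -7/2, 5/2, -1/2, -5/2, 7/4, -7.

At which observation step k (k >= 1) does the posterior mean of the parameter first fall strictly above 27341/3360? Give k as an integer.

obs 1: x=-1/2 → posterior Inverse-Gamma(9/2, 69/8)
obs 2: x=5/2 → posterior Inverse-Gamma(5, 95/4)
obs 3: x=-5/4 → posterior Inverse-Gamma(11/2, 809/32)
obs 4: x=-7/2 → posterior Inverse-Gamma(6, 813/32)
obs 5: x=5/2 → posterior Inverse-Gamma(13/2, 1297/32)
obs 6: x=-1/2 → posterior Inverse-Gamma(7, 1397/32)
obs 7: x=-5/2 → posterior Inverse-Gamma(15/2, 1401/32)
obs 8: x=7/4 → posterior Inverse-Gamma(8, 881/16)
obs 9: x=-7 → posterior Inverse-Gamma(17/2, 1009/16)

k = 9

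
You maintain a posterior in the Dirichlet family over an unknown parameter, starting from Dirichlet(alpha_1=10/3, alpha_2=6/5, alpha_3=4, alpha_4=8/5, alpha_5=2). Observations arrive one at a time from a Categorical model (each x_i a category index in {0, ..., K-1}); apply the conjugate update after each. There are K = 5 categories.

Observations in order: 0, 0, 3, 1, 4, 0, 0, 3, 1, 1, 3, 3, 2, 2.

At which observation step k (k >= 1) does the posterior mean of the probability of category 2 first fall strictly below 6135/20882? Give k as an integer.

obs 1: x=0 → posterior Dirichlet(13/3, 6/5, 4, 8/5, 2)
obs 2: x=0 → posterior Dirichlet(16/3, 6/5, 4, 8/5, 2)
obs 3: x=3 → posterior Dirichlet(16/3, 6/5, 4, 13/5, 2)
obs 4: x=1 → posterior Dirichlet(16/3, 11/5, 4, 13/5, 2)
obs 5: x=4 → posterior Dirichlet(16/3, 11/5, 4, 13/5, 3)
obs 6: x=0 → posterior Dirichlet(19/3, 11/5, 4, 13/5, 3)
obs 7: x=0 → posterior Dirichlet(22/3, 11/5, 4, 13/5, 3)
obs 8: x=3 → posterior Dirichlet(22/3, 11/5, 4, 18/5, 3)
obs 9: x=1 → posterior Dirichlet(22/3, 16/5, 4, 18/5, 3)
obs 10: x=1 → posterior Dirichlet(22/3, 21/5, 4, 18/5, 3)
obs 11: x=3 → posterior Dirichlet(22/3, 21/5, 4, 23/5, 3)
obs 12: x=3 → posterior Dirichlet(22/3, 21/5, 4, 28/5, 3)
obs 13: x=2 → posterior Dirichlet(22/3, 21/5, 5, 28/5, 3)
obs 14: x=2 → posterior Dirichlet(22/3, 21/5, 6, 28/5, 3)

k = 2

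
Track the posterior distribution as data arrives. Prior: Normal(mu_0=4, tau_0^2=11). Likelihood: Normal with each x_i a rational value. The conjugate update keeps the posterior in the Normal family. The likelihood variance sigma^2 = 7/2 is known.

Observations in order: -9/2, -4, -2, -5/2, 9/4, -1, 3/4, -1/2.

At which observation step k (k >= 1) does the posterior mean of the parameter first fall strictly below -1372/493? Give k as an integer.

k = 2

obs 1: x=-9/2 → posterior Normal(-71/29, 77/29)
obs 2: x=-4 → posterior Normal(-53/17, 77/51)
obs 3: x=-2 → posterior Normal(-203/73, 77/73)
obs 4: x=-5/2 → posterior Normal(-258/95, 77/95)
obs 5: x=9/4 → posterior Normal(-139/78, 77/117)
obs 6: x=-1 → posterior Normal(-461/278, 77/139)
obs 7: x=3/4 → posterior Normal(-214/161, 11/23)
obs 8: x=-1/2 → posterior Normal(-75/61, 77/183)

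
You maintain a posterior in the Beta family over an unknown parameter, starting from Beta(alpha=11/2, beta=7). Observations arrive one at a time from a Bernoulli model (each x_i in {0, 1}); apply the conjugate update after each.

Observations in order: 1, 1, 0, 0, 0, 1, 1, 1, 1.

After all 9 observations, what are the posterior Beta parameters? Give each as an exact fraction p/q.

alpha=23/2, beta=10

obs 1: x=1 → posterior Beta(13/2, 7)
obs 2: x=1 → posterior Beta(15/2, 7)
obs 3: x=0 → posterior Beta(15/2, 8)
obs 4: x=0 → posterior Beta(15/2, 9)
obs 5: x=0 → posterior Beta(15/2, 10)
obs 6: x=1 → posterior Beta(17/2, 10)
obs 7: x=1 → posterior Beta(19/2, 10)
obs 8: x=1 → posterior Beta(21/2, 10)
obs 9: x=1 → posterior Beta(23/2, 10)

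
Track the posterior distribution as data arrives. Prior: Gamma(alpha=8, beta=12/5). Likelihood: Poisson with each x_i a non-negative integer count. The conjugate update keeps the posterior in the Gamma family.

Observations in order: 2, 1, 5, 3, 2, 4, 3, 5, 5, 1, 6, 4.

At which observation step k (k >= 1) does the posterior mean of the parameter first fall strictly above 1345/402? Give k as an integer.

k = 11

obs 1: x=2 → posterior Gamma(10, 17/5)
obs 2: x=1 → posterior Gamma(11, 22/5)
obs 3: x=5 → posterior Gamma(16, 27/5)
obs 4: x=3 → posterior Gamma(19, 32/5)
obs 5: x=2 → posterior Gamma(21, 37/5)
obs 6: x=4 → posterior Gamma(25, 42/5)
obs 7: x=3 → posterior Gamma(28, 47/5)
obs 8: x=5 → posterior Gamma(33, 52/5)
obs 9: x=5 → posterior Gamma(38, 57/5)
obs 10: x=1 → posterior Gamma(39, 62/5)
obs 11: x=6 → posterior Gamma(45, 67/5)
obs 12: x=4 → posterior Gamma(49, 72/5)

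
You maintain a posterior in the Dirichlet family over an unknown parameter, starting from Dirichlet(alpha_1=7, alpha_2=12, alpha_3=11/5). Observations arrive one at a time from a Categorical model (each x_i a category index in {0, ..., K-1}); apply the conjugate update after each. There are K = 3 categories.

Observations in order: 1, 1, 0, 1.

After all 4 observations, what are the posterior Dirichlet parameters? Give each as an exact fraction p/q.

obs 1: x=1 → posterior Dirichlet(7, 13, 11/5)
obs 2: x=1 → posterior Dirichlet(7, 14, 11/5)
obs 3: x=0 → posterior Dirichlet(8, 14, 11/5)
obs 4: x=1 → posterior Dirichlet(8, 15, 11/5)

alpha_1=8, alpha_2=15, alpha_3=11/5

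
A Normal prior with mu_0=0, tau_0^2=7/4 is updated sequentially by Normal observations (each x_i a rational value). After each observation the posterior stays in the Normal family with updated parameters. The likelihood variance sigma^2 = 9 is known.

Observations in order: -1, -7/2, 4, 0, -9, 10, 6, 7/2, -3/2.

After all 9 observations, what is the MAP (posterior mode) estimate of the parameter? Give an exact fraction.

119/198

obs 1: x=-1 → posterior Normal(-7/43, 63/43)
obs 2: x=-7/2 → posterior Normal(-63/100, 63/50)
obs 3: x=4 → posterior Normal(-7/114, 21/19)
obs 4: x=0 → posterior Normal(-7/128, 63/64)
obs 5: x=-9 → posterior Normal(-133/142, 63/71)
obs 6: x=10 → posterior Normal(7/156, 21/26)
obs 7: x=6 → posterior Normal(91/170, 63/85)
obs 8: x=7/2 → posterior Normal(35/46, 63/92)
obs 9: x=-3/2 → posterior Normal(119/198, 7/11)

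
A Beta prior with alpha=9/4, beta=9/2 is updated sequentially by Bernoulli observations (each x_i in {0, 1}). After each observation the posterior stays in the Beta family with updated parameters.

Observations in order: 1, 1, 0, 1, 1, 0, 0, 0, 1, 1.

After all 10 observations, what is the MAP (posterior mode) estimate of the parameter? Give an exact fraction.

29/59

obs 1: x=1 → posterior Beta(13/4, 9/2)
obs 2: x=1 → posterior Beta(17/4, 9/2)
obs 3: x=0 → posterior Beta(17/4, 11/2)
obs 4: x=1 → posterior Beta(21/4, 11/2)
obs 5: x=1 → posterior Beta(25/4, 11/2)
obs 6: x=0 → posterior Beta(25/4, 13/2)
obs 7: x=0 → posterior Beta(25/4, 15/2)
obs 8: x=0 → posterior Beta(25/4, 17/2)
obs 9: x=1 → posterior Beta(29/4, 17/2)
obs 10: x=1 → posterior Beta(33/4, 17/2)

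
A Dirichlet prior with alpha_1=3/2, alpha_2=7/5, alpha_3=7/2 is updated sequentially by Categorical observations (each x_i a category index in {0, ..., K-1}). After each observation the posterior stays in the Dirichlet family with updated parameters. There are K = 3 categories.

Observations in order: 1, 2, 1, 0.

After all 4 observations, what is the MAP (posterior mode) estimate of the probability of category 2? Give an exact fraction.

obs 1: x=1 → posterior Dirichlet(3/2, 12/5, 7/2)
obs 2: x=2 → posterior Dirichlet(3/2, 12/5, 9/2)
obs 3: x=1 → posterior Dirichlet(3/2, 17/5, 9/2)
obs 4: x=0 → posterior Dirichlet(5/2, 17/5, 9/2)

35/74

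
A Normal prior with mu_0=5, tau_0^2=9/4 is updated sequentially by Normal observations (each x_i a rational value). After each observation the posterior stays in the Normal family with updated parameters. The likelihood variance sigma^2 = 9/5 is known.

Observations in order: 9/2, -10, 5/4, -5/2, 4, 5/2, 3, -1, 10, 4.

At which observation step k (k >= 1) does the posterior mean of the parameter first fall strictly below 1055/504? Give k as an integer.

obs 1: x=9/2 → posterior Normal(85/18, 1)
obs 2: x=-10 → posterior Normal(-15/28, 9/14)
obs 3: x=5/4 → posterior Normal(-5/76, 9/19)
obs 4: x=-5/2 → posterior Normal(-55/96, 3/8)
obs 5: x=4 → posterior Normal(25/116, 9/29)
obs 6: x=5/2 → posterior Normal(75/136, 9/34)
obs 7: x=3 → posterior Normal(45/52, 3/13)
obs 8: x=-1 → posterior Normal(115/176, 9/44)
obs 9: x=10 → posterior Normal(45/28, 9/49)
obs 10: x=4 → posterior Normal(395/216, 1/6)

k = 2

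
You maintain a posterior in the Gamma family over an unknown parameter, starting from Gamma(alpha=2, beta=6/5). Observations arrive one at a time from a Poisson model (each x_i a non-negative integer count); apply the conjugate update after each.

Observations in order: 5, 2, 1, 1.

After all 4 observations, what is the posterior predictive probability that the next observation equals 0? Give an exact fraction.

3670344486987776/25408476896404831

obs 1: x=5 → posterior Gamma(7, 11/5)
obs 2: x=2 → posterior Gamma(9, 16/5)
obs 3: x=1 → posterior Gamma(10, 21/5)
obs 4: x=1 → posterior Gamma(11, 26/5)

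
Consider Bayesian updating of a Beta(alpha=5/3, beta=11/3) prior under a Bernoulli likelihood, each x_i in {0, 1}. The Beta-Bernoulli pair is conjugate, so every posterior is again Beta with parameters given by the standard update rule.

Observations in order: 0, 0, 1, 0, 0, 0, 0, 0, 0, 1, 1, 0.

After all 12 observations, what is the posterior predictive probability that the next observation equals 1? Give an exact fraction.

obs 1: x=0 → posterior Beta(5/3, 14/3)
obs 2: x=0 → posterior Beta(5/3, 17/3)
obs 3: x=1 → posterior Beta(8/3, 17/3)
obs 4: x=0 → posterior Beta(8/3, 20/3)
obs 5: x=0 → posterior Beta(8/3, 23/3)
obs 6: x=0 → posterior Beta(8/3, 26/3)
obs 7: x=0 → posterior Beta(8/3, 29/3)
obs 8: x=0 → posterior Beta(8/3, 32/3)
obs 9: x=0 → posterior Beta(8/3, 35/3)
obs 10: x=1 → posterior Beta(11/3, 35/3)
obs 11: x=1 → posterior Beta(14/3, 35/3)
obs 12: x=0 → posterior Beta(14/3, 38/3)

7/26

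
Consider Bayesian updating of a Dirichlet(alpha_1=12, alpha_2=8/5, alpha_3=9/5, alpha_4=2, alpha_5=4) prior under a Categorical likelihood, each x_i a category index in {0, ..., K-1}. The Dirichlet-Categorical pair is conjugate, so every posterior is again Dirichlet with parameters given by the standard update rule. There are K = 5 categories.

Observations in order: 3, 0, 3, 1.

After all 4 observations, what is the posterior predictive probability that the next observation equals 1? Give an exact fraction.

13/127

obs 1: x=3 → posterior Dirichlet(12, 8/5, 9/5, 3, 4)
obs 2: x=0 → posterior Dirichlet(13, 8/5, 9/5, 3, 4)
obs 3: x=3 → posterior Dirichlet(13, 8/5, 9/5, 4, 4)
obs 4: x=1 → posterior Dirichlet(13, 13/5, 9/5, 4, 4)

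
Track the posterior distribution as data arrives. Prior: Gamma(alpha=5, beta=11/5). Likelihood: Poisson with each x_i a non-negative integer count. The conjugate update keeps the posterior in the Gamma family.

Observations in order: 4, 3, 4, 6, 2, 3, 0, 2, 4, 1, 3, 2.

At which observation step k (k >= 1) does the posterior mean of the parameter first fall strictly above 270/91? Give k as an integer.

k = 3

obs 1: x=4 → posterior Gamma(9, 16/5)
obs 2: x=3 → posterior Gamma(12, 21/5)
obs 3: x=4 → posterior Gamma(16, 26/5)
obs 4: x=6 → posterior Gamma(22, 31/5)
obs 5: x=2 → posterior Gamma(24, 36/5)
obs 6: x=3 → posterior Gamma(27, 41/5)
obs 7: x=0 → posterior Gamma(27, 46/5)
obs 8: x=2 → posterior Gamma(29, 51/5)
obs 9: x=4 → posterior Gamma(33, 56/5)
obs 10: x=1 → posterior Gamma(34, 61/5)
obs 11: x=3 → posterior Gamma(37, 66/5)
obs 12: x=2 → posterior Gamma(39, 71/5)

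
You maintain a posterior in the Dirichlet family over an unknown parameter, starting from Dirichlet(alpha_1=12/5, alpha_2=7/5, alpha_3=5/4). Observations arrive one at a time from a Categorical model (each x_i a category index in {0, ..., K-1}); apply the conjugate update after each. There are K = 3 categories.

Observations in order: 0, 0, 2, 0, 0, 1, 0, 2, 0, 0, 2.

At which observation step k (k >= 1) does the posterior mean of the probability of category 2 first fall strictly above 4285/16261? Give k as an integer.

k = 3

obs 1: x=0 → posterior Dirichlet(17/5, 7/5, 5/4)
obs 2: x=0 → posterior Dirichlet(22/5, 7/5, 5/4)
obs 3: x=2 → posterior Dirichlet(22/5, 7/5, 9/4)
obs 4: x=0 → posterior Dirichlet(27/5, 7/5, 9/4)
obs 5: x=0 → posterior Dirichlet(32/5, 7/5, 9/4)
obs 6: x=1 → posterior Dirichlet(32/5, 12/5, 9/4)
obs 7: x=0 → posterior Dirichlet(37/5, 12/5, 9/4)
obs 8: x=2 → posterior Dirichlet(37/5, 12/5, 13/4)
obs 9: x=0 → posterior Dirichlet(42/5, 12/5, 13/4)
obs 10: x=0 → posterior Dirichlet(47/5, 12/5, 13/4)
obs 11: x=2 → posterior Dirichlet(47/5, 12/5, 17/4)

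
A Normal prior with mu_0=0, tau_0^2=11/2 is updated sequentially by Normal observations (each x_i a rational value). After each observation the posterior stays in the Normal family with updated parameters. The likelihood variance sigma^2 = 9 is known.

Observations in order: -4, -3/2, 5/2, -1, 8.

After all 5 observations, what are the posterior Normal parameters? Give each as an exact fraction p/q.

obs 1: x=-4 → posterior Normal(-44/29, 99/29)
obs 2: x=-3/2 → posterior Normal(-121/80, 99/40)
obs 3: x=5/2 → posterior Normal(-11/17, 33/17)
obs 4: x=-1 → posterior Normal(-22/31, 99/62)
obs 5: x=8 → posterior Normal(44/73, 99/73)

mu_0=44/73, tau_0^2=99/73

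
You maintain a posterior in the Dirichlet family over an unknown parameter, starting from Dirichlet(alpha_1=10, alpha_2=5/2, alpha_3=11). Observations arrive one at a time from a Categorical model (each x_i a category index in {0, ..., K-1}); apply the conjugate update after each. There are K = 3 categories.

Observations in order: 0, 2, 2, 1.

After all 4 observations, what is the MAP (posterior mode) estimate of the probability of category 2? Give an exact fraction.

24/49

obs 1: x=0 → posterior Dirichlet(11, 5/2, 11)
obs 2: x=2 → posterior Dirichlet(11, 5/2, 12)
obs 3: x=2 → posterior Dirichlet(11, 5/2, 13)
obs 4: x=1 → posterior Dirichlet(11, 7/2, 13)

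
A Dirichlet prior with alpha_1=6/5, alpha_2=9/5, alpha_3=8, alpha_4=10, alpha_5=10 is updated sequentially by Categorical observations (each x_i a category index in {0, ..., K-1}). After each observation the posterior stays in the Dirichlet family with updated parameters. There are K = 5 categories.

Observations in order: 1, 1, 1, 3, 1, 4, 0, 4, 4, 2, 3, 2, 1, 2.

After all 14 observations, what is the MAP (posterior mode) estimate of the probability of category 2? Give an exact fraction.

obs 1: x=1 → posterior Dirichlet(6/5, 14/5, 8, 10, 10)
obs 2: x=1 → posterior Dirichlet(6/5, 19/5, 8, 10, 10)
obs 3: x=1 → posterior Dirichlet(6/5, 24/5, 8, 10, 10)
obs 4: x=3 → posterior Dirichlet(6/5, 24/5, 8, 11, 10)
obs 5: x=1 → posterior Dirichlet(6/5, 29/5, 8, 11, 10)
obs 6: x=4 → posterior Dirichlet(6/5, 29/5, 8, 11, 11)
obs 7: x=0 → posterior Dirichlet(11/5, 29/5, 8, 11, 11)
obs 8: x=4 → posterior Dirichlet(11/5, 29/5, 8, 11, 12)
obs 9: x=4 → posterior Dirichlet(11/5, 29/5, 8, 11, 13)
obs 10: x=2 → posterior Dirichlet(11/5, 29/5, 9, 11, 13)
obs 11: x=3 → posterior Dirichlet(11/5, 29/5, 9, 12, 13)
obs 12: x=2 → posterior Dirichlet(11/5, 29/5, 10, 12, 13)
obs 13: x=1 → posterior Dirichlet(11/5, 34/5, 10, 12, 13)
obs 14: x=2 → posterior Dirichlet(11/5, 34/5, 11, 12, 13)

1/4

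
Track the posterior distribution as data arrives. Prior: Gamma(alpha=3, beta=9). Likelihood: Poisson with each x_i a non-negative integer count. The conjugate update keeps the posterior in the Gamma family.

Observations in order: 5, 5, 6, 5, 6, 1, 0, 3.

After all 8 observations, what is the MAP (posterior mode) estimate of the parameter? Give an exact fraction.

obs 1: x=5 → posterior Gamma(8, 10)
obs 2: x=5 → posterior Gamma(13, 11)
obs 3: x=6 → posterior Gamma(19, 12)
obs 4: x=5 → posterior Gamma(24, 13)
obs 5: x=6 → posterior Gamma(30, 14)
obs 6: x=1 → posterior Gamma(31, 15)
obs 7: x=0 → posterior Gamma(31, 16)
obs 8: x=3 → posterior Gamma(34, 17)

33/17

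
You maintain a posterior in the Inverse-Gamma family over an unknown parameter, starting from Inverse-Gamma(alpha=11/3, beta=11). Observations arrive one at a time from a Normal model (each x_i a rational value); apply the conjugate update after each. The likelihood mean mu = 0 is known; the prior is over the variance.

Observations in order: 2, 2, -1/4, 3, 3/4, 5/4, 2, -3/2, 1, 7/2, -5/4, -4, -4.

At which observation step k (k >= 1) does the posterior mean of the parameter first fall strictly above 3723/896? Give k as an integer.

k = 4

obs 1: x=2 → posterior Inverse-Gamma(25/6, 13)
obs 2: x=2 → posterior Inverse-Gamma(14/3, 15)
obs 3: x=-1/4 → posterior Inverse-Gamma(31/6, 481/32)
obs 4: x=3 → posterior Inverse-Gamma(17/3, 625/32)
obs 5: x=3/4 → posterior Inverse-Gamma(37/6, 317/16)
obs 6: x=5/4 → posterior Inverse-Gamma(20/3, 659/32)
obs 7: x=2 → posterior Inverse-Gamma(43/6, 723/32)
obs 8: x=-3/2 → posterior Inverse-Gamma(23/3, 759/32)
obs 9: x=1 → posterior Inverse-Gamma(49/6, 775/32)
obs 10: x=7/2 → posterior Inverse-Gamma(26/3, 971/32)
obs 11: x=-5/4 → posterior Inverse-Gamma(55/6, 249/8)
obs 12: x=-4 → posterior Inverse-Gamma(29/3, 313/8)
obs 13: x=-4 → posterior Inverse-Gamma(61/6, 377/8)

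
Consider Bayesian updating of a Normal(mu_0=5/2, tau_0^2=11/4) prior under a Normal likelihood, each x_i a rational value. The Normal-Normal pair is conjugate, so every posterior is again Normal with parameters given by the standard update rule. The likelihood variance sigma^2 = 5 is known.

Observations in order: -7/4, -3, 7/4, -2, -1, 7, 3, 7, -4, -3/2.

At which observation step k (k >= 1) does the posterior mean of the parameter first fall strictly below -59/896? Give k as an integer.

k = 4

obs 1: x=-7/4 → posterior Normal(123/124, 55/31)
obs 2: x=-3 → posterior Normal(-3/56, 55/42)
obs 3: x=7/4 → posterior Normal(17/53, 55/53)
obs 4: x=-2 → posterior Normal(-5/64, 55/64)
obs 5: x=-1 → posterior Normal(-16/75, 11/15)
obs 6: x=7 → posterior Normal(61/86, 55/86)
obs 7: x=3 → posterior Normal(94/97, 55/97)
obs 8: x=7 → posterior Normal(19/12, 55/108)
obs 9: x=-4 → posterior Normal(127/119, 55/119)
obs 10: x=-3/2 → posterior Normal(17/20, 11/26)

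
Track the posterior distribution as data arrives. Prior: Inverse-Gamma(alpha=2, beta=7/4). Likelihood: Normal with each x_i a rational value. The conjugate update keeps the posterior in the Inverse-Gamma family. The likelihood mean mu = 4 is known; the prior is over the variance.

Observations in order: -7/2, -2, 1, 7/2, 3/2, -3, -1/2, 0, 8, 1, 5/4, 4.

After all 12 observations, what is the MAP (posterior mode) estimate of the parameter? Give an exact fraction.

3665/288

obs 1: x=-7/2 → posterior Inverse-Gamma(5/2, 239/8)
obs 2: x=-2 → posterior Inverse-Gamma(3, 383/8)
obs 3: x=1 → posterior Inverse-Gamma(7/2, 419/8)
obs 4: x=7/2 → posterior Inverse-Gamma(4, 105/2)
obs 5: x=3/2 → posterior Inverse-Gamma(9/2, 445/8)
obs 6: x=-3 → posterior Inverse-Gamma(5, 641/8)
obs 7: x=-1/2 → posterior Inverse-Gamma(11/2, 361/4)
obs 8: x=0 → posterior Inverse-Gamma(6, 393/4)
obs 9: x=8 → posterior Inverse-Gamma(13/2, 425/4)
obs 10: x=1 → posterior Inverse-Gamma(7, 443/4)
obs 11: x=5/4 → posterior Inverse-Gamma(15/2, 3665/32)
obs 12: x=4 → posterior Inverse-Gamma(8, 3665/32)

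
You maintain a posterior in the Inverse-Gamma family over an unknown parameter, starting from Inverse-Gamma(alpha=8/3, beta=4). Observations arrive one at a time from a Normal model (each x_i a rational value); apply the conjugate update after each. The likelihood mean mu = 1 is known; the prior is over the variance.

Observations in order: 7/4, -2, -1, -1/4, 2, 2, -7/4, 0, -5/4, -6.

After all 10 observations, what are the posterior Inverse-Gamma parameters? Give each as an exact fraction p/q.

obs 1: x=7/4 → posterior Inverse-Gamma(19/6, 137/32)
obs 2: x=-2 → posterior Inverse-Gamma(11/3, 281/32)
obs 3: x=-1 → posterior Inverse-Gamma(25/6, 345/32)
obs 4: x=-1/4 → posterior Inverse-Gamma(14/3, 185/16)
obs 5: x=2 → posterior Inverse-Gamma(31/6, 193/16)
obs 6: x=2 → posterior Inverse-Gamma(17/3, 201/16)
obs 7: x=-7/4 → posterior Inverse-Gamma(37/6, 523/32)
obs 8: x=0 → posterior Inverse-Gamma(20/3, 539/32)
obs 9: x=-5/4 → posterior Inverse-Gamma(43/6, 155/8)
obs 10: x=-6 → posterior Inverse-Gamma(23/3, 351/8)

alpha=23/3, beta=351/8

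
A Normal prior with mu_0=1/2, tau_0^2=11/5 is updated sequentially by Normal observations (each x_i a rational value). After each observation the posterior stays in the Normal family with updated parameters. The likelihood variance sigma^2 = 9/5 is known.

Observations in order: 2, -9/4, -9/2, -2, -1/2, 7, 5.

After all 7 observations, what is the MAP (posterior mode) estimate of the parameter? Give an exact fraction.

obs 1: x=2 → posterior Normal(53/40, 99/100)
obs 2: x=-9/4 → posterior Normal(7/124, 99/155)
obs 3: x=-9/2 → posterior Normal(-191/168, 33/70)
obs 4: x=-2 → posterior Normal(-279/212, 99/265)
obs 5: x=-1/2 → posterior Normal(-301/256, 99/320)
obs 6: x=7 → posterior Normal(7/300, 33/125)
obs 7: x=5 → posterior Normal(227/344, 99/430)

227/344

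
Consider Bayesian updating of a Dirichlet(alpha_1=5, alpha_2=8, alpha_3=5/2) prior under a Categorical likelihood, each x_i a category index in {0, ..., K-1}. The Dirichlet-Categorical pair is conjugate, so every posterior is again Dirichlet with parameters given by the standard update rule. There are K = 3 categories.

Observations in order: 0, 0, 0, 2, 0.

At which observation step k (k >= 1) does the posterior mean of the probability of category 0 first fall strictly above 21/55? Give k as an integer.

k = 2

obs 1: x=0 → posterior Dirichlet(6, 8, 5/2)
obs 2: x=0 → posterior Dirichlet(7, 8, 5/2)
obs 3: x=0 → posterior Dirichlet(8, 8, 5/2)
obs 4: x=2 → posterior Dirichlet(8, 8, 7/2)
obs 5: x=0 → posterior Dirichlet(9, 8, 7/2)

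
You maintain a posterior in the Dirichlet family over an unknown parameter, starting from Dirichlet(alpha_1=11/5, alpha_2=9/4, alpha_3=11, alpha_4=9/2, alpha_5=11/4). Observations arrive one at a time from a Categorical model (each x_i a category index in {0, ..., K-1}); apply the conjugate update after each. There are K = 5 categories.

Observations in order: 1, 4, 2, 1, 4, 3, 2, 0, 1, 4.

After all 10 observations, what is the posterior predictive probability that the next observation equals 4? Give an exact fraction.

obs 1: x=1 → posterior Dirichlet(11/5, 13/4, 11, 9/2, 11/4)
obs 2: x=4 → posterior Dirichlet(11/5, 13/4, 11, 9/2, 15/4)
obs 3: x=2 → posterior Dirichlet(11/5, 13/4, 12, 9/2, 15/4)
obs 4: x=1 → posterior Dirichlet(11/5, 17/4, 12, 9/2, 15/4)
obs 5: x=4 → posterior Dirichlet(11/5, 17/4, 12, 9/2, 19/4)
obs 6: x=3 → posterior Dirichlet(11/5, 17/4, 12, 11/2, 19/4)
obs 7: x=2 → posterior Dirichlet(11/5, 17/4, 13, 11/2, 19/4)
obs 8: x=0 → posterior Dirichlet(16/5, 17/4, 13, 11/2, 19/4)
obs 9: x=1 → posterior Dirichlet(16/5, 21/4, 13, 11/2, 19/4)
obs 10: x=4 → posterior Dirichlet(16/5, 21/4, 13, 11/2, 23/4)

115/654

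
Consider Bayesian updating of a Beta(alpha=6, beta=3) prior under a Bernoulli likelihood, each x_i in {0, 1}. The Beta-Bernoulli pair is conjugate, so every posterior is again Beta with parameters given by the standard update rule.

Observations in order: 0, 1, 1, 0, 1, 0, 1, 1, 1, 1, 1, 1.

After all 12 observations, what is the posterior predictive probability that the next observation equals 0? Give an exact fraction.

obs 1: x=0 → posterior Beta(6, 4)
obs 2: x=1 → posterior Beta(7, 4)
obs 3: x=1 → posterior Beta(8, 4)
obs 4: x=0 → posterior Beta(8, 5)
obs 5: x=1 → posterior Beta(9, 5)
obs 6: x=0 → posterior Beta(9, 6)
obs 7: x=1 → posterior Beta(10, 6)
obs 8: x=1 → posterior Beta(11, 6)
obs 9: x=1 → posterior Beta(12, 6)
obs 10: x=1 → posterior Beta(13, 6)
obs 11: x=1 → posterior Beta(14, 6)
obs 12: x=1 → posterior Beta(15, 6)

2/7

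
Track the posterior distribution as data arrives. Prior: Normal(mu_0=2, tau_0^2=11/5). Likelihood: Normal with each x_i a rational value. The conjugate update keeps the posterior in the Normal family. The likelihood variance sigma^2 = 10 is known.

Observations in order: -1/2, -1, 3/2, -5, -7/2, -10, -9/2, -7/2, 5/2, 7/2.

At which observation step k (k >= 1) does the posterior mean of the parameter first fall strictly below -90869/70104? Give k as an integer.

obs 1: x=-1/2 → posterior Normal(189/122, 110/61)
obs 2: x=-1 → posterior Normal(167/144, 55/36)
obs 3: x=3/2 → posterior Normal(100/83, 110/83)
obs 4: x=-5 → posterior Normal(45/94, 55/47)
obs 5: x=-7/2 → posterior Normal(13/210, 22/21)
obs 6: x=-10 → posterior Normal(-207/232, 55/58)
obs 7: x=-9/2 → posterior Normal(-153/127, 110/127)
obs 8: x=-7/2 → posterior Normal(-383/276, 55/69)
obs 9: x=5/2 → posterior Normal(-164/149, 110/149)
obs 10: x=7/2 → posterior Normal(-251/320, 11/16)

k = 8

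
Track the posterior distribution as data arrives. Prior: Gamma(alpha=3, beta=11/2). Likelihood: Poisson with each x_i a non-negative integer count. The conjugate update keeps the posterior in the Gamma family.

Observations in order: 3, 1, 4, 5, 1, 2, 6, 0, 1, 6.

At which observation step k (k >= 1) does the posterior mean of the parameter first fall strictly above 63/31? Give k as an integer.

k = 10

obs 1: x=3 → posterior Gamma(6, 13/2)
obs 2: x=1 → posterior Gamma(7, 15/2)
obs 3: x=4 → posterior Gamma(11, 17/2)
obs 4: x=5 → posterior Gamma(16, 19/2)
obs 5: x=1 → posterior Gamma(17, 21/2)
obs 6: x=2 → posterior Gamma(19, 23/2)
obs 7: x=6 → posterior Gamma(25, 25/2)
obs 8: x=0 → posterior Gamma(25, 27/2)
obs 9: x=1 → posterior Gamma(26, 29/2)
obs 10: x=6 → posterior Gamma(32, 31/2)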